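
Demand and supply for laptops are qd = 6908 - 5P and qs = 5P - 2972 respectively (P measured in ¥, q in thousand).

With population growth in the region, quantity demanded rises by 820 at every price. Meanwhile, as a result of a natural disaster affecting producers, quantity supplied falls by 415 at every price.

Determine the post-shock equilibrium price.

1111.5

Original equilibrium: 6908 - 5P = 5P - 2972 gives 9880 = 10P, so P = 988 and q = 1968.
With the change applied: demand qd = 7728 - 5P, supply qs = 5P - 3387.
Equate the new curves: 7728 - 5P = 5P - 3387, giving 11115 = 10P, P = 1111.5, q = 2170.5.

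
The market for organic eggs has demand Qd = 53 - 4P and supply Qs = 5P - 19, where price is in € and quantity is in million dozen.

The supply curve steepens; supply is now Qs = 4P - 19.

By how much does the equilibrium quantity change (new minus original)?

-4

Original equilibrium: 53 - 4P = 5P - 19 gives 72 = 9P, so P = 8 and Q = 21.
The new curves are Qd = 53 - 4P (demand) and Qs = 4P - 19 (supply).
Equate the new curves: 53 - 4P = 4P - 19, giving 72 = 8P, P = 9, Q = 17.
ΔQ = 17 − 21 = -4.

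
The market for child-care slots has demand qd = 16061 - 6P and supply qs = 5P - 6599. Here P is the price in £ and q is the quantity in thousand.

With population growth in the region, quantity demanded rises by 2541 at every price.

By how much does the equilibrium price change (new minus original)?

+231

Initially, 16061 - 6P = 5P - 6599, so 22660 = 11P and P = 2060, q = 3701.
After the shift, demand is qd = 18602 - 6P and supply is qs = 5P - 6599.
New equilibrium: 18602 - 6P = 5P - 6599 ⇒ 25201 = 11P ⇒ P = 2291, q = 4856.
ΔP = 2291 − 2060 = +231.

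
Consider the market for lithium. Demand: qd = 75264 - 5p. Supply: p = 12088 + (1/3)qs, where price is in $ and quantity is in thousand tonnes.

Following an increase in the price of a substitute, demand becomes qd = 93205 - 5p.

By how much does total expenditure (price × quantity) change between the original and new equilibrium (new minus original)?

Initially, 75264 - 5p = 3p - 36264, so 111528 = 8p and p = 13941, q = 5559.
With the change applied: demand qd = 93205 - 5p, supply qs = 3p - 36264.
Setting them equal: 93205 - 5p = 3p - 36264 → 129469 = 8p, so p = 16183.625 and q = 12286.875.
Expenditure moves from 13941×5559 = 77498019 to 16183.625×12286.875 = 198846177.421875; change = +121348158.421875.

+121348158.421875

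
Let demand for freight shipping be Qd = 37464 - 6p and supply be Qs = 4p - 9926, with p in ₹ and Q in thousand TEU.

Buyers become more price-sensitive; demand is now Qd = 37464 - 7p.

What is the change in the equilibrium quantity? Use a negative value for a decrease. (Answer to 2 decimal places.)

-1723.27

Initially, 37464 - 6p = 4p - 9926, so 47390 = 10p and p = 4739, Q = 9030.
The shock moves the curves to Qd = 37464 - 7p and Qs = 4p - 9926.
New equilibrium: 37464 - 7p = 4p - 9926 ⇒ 47390 = 11p ⇒ p = 47390/11 ≈ 4308.1818, Q = 80374/11 ≈ 7306.7273.
ΔQ = 7306.7273 − 9030 = -1723.27.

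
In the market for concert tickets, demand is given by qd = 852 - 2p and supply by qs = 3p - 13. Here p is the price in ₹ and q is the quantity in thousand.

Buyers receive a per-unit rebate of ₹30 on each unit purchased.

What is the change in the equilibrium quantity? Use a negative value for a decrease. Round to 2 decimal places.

+36.00

Original equilibrium: 852 - 2p = 3p - 13 gives 865 = 5p, so p = 173 and q = 506.
Since buyers' out-of-pocket price is the market price minus the rebate, the effective demand curve becomes qd = 912 - 2p.
Clearing the new market: 912 - 2p = 3p - 13, so p = 185 and q = 542.
Δq = 542 − 506 = +36.00.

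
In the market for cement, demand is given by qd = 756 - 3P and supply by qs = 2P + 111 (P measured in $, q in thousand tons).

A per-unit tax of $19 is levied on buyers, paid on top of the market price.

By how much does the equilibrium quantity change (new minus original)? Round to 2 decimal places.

-22.80

Initially, 756 - 3P = 2P + 111, so 645 = 5P and P = 129, q = 369.
Since buyers pay the price plus the tax, the effective demand curve becomes qd = 699 - 3P.
Equate the new curves: 699 - 3P = 2P + 111, giving 588 = 5P, P = 117.6, q = 346.2.
Δq = 346.2 − 369 = -22.80.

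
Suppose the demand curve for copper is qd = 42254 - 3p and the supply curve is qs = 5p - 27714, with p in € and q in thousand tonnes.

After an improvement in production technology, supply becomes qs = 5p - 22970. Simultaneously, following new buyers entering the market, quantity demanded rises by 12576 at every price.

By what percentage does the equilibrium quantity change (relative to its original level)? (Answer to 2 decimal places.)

Solve the original market: 42254 - 3p = 5p - 27714, hence p = 8746 and q = 16016.
With the change applied: demand qd = 54830 - 3p, supply qs = 5p - 22970.
Clearing the new market: 54830 - 3p = 5p - 22970, so p = 9725 and q = 25655.
%Δq = (25655 − 16016) / 16016 × 100 = +60.18%.

+60.18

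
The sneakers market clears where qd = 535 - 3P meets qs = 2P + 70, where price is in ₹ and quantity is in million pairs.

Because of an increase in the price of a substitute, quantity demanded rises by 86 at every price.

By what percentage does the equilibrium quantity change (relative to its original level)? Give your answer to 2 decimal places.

+13.44

Original equilibrium: 535 - 3P = 2P + 70 gives 465 = 5P, so P = 93 and q = 256.
The new curves are qd = 621 - 3P (demand) and qs = 2P + 70 (supply).
Setting them equal: 621 - 3P = 2P + 70 → 551 = 5P, so P = 110.2 and q = 290.4.
%Δq = (290.4 − 256) / 256 × 100 = +13.44%.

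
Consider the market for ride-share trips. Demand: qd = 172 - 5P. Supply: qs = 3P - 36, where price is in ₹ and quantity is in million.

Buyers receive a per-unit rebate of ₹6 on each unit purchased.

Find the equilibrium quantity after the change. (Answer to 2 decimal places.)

Initially, 172 - 5P = 3P - 36, so 208 = 8P and P = 26, q = 42.
Since buyers' out-of-pocket price is the market price minus the rebate, the effective demand curve becomes qd = 202 - 5P.
Equate the new curves: 202 - 5P = 3P - 36, giving 238 = 8P, P = 29.75, q = 53.25.

53.25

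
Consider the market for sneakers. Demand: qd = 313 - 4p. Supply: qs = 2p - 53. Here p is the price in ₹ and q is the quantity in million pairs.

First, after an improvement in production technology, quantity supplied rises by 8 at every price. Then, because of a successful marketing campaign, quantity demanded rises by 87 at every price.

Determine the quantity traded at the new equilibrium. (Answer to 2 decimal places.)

Before the shock: 313 - 4p = 2p - 53 ⇒ 366 = 6p ⇒ p = 61, q = 69.
The new curves are qd = 400 - 4p (demand) and qs = 2p - 45 (supply).
Setting them equal: 400 - 4p = 2p - 45 → 445 = 6p, so p = 445/6 ≈ 74.1667 and q = 310/3 ≈ 103.3333.

103.33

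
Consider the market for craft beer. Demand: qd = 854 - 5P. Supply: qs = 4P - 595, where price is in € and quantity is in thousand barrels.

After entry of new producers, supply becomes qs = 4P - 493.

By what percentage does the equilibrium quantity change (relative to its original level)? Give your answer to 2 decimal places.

Initially, 854 - 5P = 4P - 595, so 1449 = 9P and P = 161, q = 49.
After the shift, demand is qd = 854 - 5P and supply is qs = 4P - 493.
Clearing the new market: 854 - 5P = 4P - 493, so P = 449/3 ≈ 149.6667 and q = 317/3 ≈ 105.6667.
%Δq = (105.6667 − 49) / 49 × 100 = +115.65%.

+115.65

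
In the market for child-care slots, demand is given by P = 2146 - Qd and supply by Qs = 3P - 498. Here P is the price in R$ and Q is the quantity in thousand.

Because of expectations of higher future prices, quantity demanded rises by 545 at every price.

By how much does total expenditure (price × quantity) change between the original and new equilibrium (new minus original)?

+528207.1875

Initially, 2146 - P = 3P - 498, so 2644 = 4P and P = 661, Q = 1485.
With the change applied: demand Qd = 2691 - P, supply Qs = 3P - 498.
Setting them equal: 2691 - P = 3P - 498 → 3189 = 4P, so P = 797.25 and Q = 1893.75.
Expenditure moves from 661×1485 = 981585 to 797.25×1893.75 = 1509792.1875; change = +528207.1875.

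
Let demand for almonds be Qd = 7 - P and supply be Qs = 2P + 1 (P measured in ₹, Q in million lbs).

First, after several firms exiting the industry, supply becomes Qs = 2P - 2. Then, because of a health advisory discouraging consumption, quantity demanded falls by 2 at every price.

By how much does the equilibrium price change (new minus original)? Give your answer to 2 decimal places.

Initially, 7 - P = 2P + 1, so 6 = 3P and P = 2, Q = 5.
With the change applied: demand Qd = 5 - P, supply Qs = 2P - 2.
Setting them equal: 5 - P = 2P - 2 → 7 = 3P, so P = 7/3 ≈ 2.3333 and Q = 8/3 ≈ 2.6667.
ΔP = 2.3333 − 2 = +0.33.

+0.33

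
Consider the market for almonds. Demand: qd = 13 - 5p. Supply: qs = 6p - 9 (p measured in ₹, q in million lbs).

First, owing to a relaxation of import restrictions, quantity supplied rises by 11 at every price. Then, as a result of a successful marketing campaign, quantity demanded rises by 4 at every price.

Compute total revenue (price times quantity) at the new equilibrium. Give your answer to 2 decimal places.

Before the shock: 13 - 5p = 6p - 9 ⇒ 22 = 11p ⇒ p = 2, q = 3.
The new curves are qd = 17 - 5p (demand) and qs = 6p + 2 (supply).
Equate the new curves: 17 - 5p = 6p + 2, giving 15 = 11p, p = 15/11 ≈ 1.3636, q = 112/11 ≈ 10.1818.
New expenditure = 1.3636 × 10.1818 = 13.88.

13.88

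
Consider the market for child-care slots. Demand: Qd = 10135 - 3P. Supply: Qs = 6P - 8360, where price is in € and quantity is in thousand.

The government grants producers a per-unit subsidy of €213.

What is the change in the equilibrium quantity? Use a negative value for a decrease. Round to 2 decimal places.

+426.00

Before the shock: 10135 - 3P = 6P - 8360 ⇒ 18495 = 9P ⇒ P = 2055, Q = 3970.
Since sellers receive the price plus the subsidy, the effective supply curve becomes Qs = 6P - 7082.
Clearing the new market: 10135 - 3P = 6P - 7082, so P = 1913 and Q = 4396.
ΔQ = 4396 − 3970 = +426.00.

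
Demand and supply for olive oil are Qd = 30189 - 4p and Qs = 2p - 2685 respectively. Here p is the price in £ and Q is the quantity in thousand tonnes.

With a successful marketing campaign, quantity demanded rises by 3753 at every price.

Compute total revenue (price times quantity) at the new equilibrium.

Initially, 30189 - 4p = 2p - 2685, so 32874 = 6p and p = 5479, Q = 8273.
With the change applied: demand Qd = 33942 - 4p, supply Qs = 2p - 2685.
Setting them equal: 33942 - 4p = 2p - 2685 → 36627 = 6p, so p = 6104.5 and Q = 9524.
New expenditure = 6104.5 × 9524 = 58139258.

58139258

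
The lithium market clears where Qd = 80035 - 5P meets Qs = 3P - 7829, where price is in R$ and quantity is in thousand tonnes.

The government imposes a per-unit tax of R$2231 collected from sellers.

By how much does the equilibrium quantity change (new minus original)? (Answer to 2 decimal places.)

Initially, 80035 - 5P = 3P - 7829, so 87864 = 8P and P = 10983, Q = 25120.
Since sellers keep the price net of the tax, the effective supply curve becomes Qs = 3P - 14522.
Setting them equal: 80035 - 5P = 3P - 14522 → 94557 = 8P, so P = 11819.625 and Q = 20936.875.
ΔQ = 20936.875 − 25120 = -4183.13.

-4183.13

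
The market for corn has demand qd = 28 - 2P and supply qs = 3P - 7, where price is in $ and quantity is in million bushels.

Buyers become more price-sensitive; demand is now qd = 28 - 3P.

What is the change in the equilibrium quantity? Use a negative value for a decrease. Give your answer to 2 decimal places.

-3.50

Solve the original market: 28 - 2P = 3P - 7, hence P = 7 and q = 14.
The new curves are qd = 28 - 3P (demand) and qs = 3P - 7 (supply).
Clearing the new market: 28 - 3P = 3P - 7, so P = 35/6 ≈ 5.8333 and q = 10.5.
Δq = 10.5 − 14 = -3.50.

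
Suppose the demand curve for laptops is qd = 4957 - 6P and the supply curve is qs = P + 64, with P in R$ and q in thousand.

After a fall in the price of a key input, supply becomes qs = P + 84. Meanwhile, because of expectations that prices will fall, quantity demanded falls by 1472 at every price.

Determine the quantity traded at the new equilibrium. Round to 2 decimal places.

Solve the original market: 4957 - 6P = P + 64, hence P = 699 and q = 763.
With the change applied: demand qd = 3485 - 6P, supply qs = P + 84.
Clearing the new market: 3485 - 6P = P + 84, so P = 3401/7 ≈ 485.8571 and q = 3989/7 ≈ 569.8571.

569.86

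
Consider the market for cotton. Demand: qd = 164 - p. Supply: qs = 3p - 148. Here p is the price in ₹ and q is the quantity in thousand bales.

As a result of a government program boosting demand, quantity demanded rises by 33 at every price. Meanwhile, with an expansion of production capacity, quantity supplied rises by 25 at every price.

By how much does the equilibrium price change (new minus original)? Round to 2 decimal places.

Solve the original market: 164 - p = 3p - 148, hence p = 78 and q = 86.
The new curves are qd = 197 - p (demand) and qs = 3p - 123 (supply).
Setting them equal: 197 - p = 3p - 123 → 320 = 4p, so p = 80 and q = 117.
Δp = 80 − 78 = +2.00.

+2.00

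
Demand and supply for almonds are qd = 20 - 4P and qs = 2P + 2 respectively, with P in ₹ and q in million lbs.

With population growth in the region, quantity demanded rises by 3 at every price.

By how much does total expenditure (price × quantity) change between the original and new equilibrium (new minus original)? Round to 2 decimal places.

+7.50

Original equilibrium: 20 - 4P = 2P + 2 gives 18 = 6P, so P = 3 and q = 8.
The shock moves the curves to qd = 23 - 4P and qs = 2P + 2.
Setting them equal: 23 - 4P = 2P + 2 → 21 = 6P, so P = 3.5 and q = 9.
Expenditure moves from 3×8 = 24 to 3.5×9 = 31.5; change = +7.50.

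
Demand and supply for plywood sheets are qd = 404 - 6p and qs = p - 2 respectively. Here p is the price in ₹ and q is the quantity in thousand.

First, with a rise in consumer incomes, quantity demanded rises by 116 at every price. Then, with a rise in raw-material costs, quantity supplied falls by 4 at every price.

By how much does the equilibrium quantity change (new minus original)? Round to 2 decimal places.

Original equilibrium: 404 - 6p = p - 2 gives 406 = 7p, so p = 58 and q = 56.
After the shift, demand is qd = 520 - 6p and supply is qs = p - 6.
Clearing the new market: 520 - 6p = p - 6, so p = 526/7 ≈ 75.1429 and q = 484/7 ≈ 69.1429.
Δq = 69.1429 − 56 = +13.14.

+13.14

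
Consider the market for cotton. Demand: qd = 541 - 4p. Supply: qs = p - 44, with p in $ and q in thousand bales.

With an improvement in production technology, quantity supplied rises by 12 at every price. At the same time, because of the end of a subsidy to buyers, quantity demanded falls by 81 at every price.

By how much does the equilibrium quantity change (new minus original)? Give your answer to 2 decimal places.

-6.60

Original equilibrium: 541 - 4p = p - 44 gives 585 = 5p, so p = 117 and q = 73.
After the shift, demand is qd = 460 - 4p and supply is qs = p - 32.
Clearing the new market: 460 - 4p = p - 32, so p = 98.4 and q = 66.4.
Δq = 66.4 − 73 = -6.60.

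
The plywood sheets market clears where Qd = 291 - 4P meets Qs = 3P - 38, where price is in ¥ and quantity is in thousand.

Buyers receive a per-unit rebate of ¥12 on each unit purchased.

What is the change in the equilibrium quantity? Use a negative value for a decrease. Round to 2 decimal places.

Before the shock: 291 - 4P = 3P - 38 ⇒ 329 = 7P ⇒ P = 47, Q = 103.
Since buyers' out-of-pocket price is the market price minus the rebate, the effective demand curve becomes Qd = 339 - 4P.
Clearing the new market: 339 - 4P = 3P - 38, so P = 377/7 ≈ 53.8571 and Q = 865/7 ≈ 123.5714.
ΔQ = 123.5714 − 103 = +20.57.

+20.57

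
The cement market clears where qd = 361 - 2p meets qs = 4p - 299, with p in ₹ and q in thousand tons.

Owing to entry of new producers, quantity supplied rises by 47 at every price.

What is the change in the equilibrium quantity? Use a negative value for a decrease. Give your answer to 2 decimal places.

Before the shock: 361 - 2p = 4p - 299 ⇒ 660 = 6p ⇒ p = 110, q = 141.
The shock moves the curves to qd = 361 - 2p and qs = 4p - 252.
Setting them equal: 361 - 2p = 4p - 252 → 613 = 6p, so p = 613/6 ≈ 102.1667 and q = 470/3 ≈ 156.6667.
Δq = 156.6667 − 141 = +15.67.

+15.67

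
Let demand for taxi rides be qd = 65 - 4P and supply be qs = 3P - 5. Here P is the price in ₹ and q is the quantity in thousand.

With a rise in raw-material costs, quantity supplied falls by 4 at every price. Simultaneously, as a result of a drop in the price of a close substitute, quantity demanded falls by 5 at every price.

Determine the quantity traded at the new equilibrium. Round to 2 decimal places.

20.57

Initially, 65 - 4P = 3P - 5, so 70 = 7P and P = 10, q = 25.
After the shift, demand is qd = 60 - 4P and supply is qs = 3P - 9.
Clearing the new market: 60 - 4P = 3P - 9, so P = 69/7 ≈ 9.8571 and q = 144/7 ≈ 20.5714.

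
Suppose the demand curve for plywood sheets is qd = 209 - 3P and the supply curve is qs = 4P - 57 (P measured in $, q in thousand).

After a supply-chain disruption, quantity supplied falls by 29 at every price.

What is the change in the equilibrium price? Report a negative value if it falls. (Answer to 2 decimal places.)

Original equilibrium: 209 - 3P = 4P - 57 gives 266 = 7P, so P = 38 and q = 95.
The shock moves the curves to qd = 209 - 3P and qs = 4P - 86.
Equate the new curves: 209 - 3P = 4P - 86, giving 295 = 7P, P = 295/7 ≈ 42.1429, q = 578/7 ≈ 82.5714.
ΔP = 42.1429 − 38 = +4.14.

+4.14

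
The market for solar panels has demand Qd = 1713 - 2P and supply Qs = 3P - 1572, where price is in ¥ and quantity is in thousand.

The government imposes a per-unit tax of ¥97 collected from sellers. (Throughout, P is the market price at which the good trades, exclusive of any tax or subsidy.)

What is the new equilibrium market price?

715.2

Before the shock: 1713 - 2P = 3P - 1572 ⇒ 3285 = 5P ⇒ P = 657, Q = 399.
Since sellers keep the price net of the tax, the effective supply curve becomes Qs = 3P - 1863.
Clearing the new market: 1713 - 2P = 3P - 1863, so P = 715.2 and Q = 282.6.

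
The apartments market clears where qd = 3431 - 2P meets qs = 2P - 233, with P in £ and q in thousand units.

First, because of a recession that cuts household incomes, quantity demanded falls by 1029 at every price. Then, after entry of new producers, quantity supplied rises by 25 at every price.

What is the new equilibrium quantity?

1097

Before the shock: 3431 - 2P = 2P - 233 ⇒ 3664 = 4P ⇒ P = 916, q = 1599.
After the shift, demand is qd = 2402 - 2P and supply is qs = 2P - 208.
New equilibrium: 2402 - 2P = 2P - 208 ⇒ 2610 = 4P ⇒ P = 652.5, q = 1097.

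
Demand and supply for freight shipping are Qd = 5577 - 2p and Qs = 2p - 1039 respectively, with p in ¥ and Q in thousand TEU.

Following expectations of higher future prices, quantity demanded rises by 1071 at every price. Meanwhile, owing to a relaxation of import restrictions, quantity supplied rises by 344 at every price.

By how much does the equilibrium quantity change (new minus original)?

Before the shock: 5577 - 2p = 2p - 1039 ⇒ 6616 = 4p ⇒ p = 1654, Q = 2269.
The new curves are Qd = 6648 - 2p (demand) and Qs = 2p - 695 (supply).
Setting them equal: 6648 - 2p = 2p - 695 → 7343 = 4p, so p = 1835.75 and Q = 2976.5.
ΔQ = 2976.5 − 2269 = +707.5.

+707.5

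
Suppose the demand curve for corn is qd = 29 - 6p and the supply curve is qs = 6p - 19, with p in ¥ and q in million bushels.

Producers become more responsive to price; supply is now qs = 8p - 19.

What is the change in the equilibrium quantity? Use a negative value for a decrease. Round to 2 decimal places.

+3.43

Original equilibrium: 29 - 6p = 6p - 19 gives 48 = 12p, so p = 4 and q = 5.
The shock moves the curves to qd = 29 - 6p and qs = 8p - 19.
Setting them equal: 29 - 6p = 8p - 19 → 48 = 14p, so p = 24/7 ≈ 3.4286 and q = 59/7 ≈ 8.4286.
Δq = 8.4286 − 5 = +3.43.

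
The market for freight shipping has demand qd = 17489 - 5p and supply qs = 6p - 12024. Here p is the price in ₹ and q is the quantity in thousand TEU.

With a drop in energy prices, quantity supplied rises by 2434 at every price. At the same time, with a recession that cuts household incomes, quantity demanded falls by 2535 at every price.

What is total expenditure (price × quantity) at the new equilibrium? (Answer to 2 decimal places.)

8473562.45

Original equilibrium: 17489 - 5p = 6p - 12024 gives 29513 = 11p, so p = 2683 and q = 4074.
With the change applied: demand qd = 14954 - 5p, supply qs = 6p - 9590.
Equate the new curves: 14954 - 5p = 6p - 9590, giving 24544 = 11p, p = 24544/11 ≈ 2231.2727, q = 41774/11 ≈ 3797.6364.
New expenditure = 2231.2727 × 3797.6364 = 8473562.45.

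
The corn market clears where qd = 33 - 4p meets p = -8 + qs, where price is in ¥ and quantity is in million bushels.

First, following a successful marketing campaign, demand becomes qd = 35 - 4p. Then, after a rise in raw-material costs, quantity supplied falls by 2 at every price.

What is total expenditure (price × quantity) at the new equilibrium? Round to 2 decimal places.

68.44

Before the shock: 33 - 4p = p + 8 ⇒ 25 = 5p ⇒ p = 5, q = 13.
With the change applied: demand qd = 35 - 4p, supply qs = p + 6.
Equate the new curves: 35 - 4p = p + 6, giving 29 = 5p, p = 5.8, q = 11.8.
New expenditure = 5.8 × 11.8 = 68.44.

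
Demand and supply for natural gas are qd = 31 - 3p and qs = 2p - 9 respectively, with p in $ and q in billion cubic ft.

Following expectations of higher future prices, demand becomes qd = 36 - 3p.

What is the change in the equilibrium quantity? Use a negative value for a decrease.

Solve the original market: 31 - 3p = 2p - 9, hence p = 8 and q = 7.
After the shift, demand is qd = 36 - 3p and supply is qs = 2p - 9.
Equate the new curves: 36 - 3p = 2p - 9, giving 45 = 5p, p = 9, q = 9.
Δq = 9 − 7 = +2.

+2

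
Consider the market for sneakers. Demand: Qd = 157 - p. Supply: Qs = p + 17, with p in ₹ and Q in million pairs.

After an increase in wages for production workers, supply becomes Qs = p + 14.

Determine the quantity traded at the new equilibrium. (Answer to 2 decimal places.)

Solve the original market: 157 - p = p + 17, hence p = 70 and Q = 87.
The new curves are Qd = 157 - p (demand) and Qs = p + 14 (supply).
Clearing the new market: 157 - p = p + 14, so p = 71.5 and Q = 85.5.

85.50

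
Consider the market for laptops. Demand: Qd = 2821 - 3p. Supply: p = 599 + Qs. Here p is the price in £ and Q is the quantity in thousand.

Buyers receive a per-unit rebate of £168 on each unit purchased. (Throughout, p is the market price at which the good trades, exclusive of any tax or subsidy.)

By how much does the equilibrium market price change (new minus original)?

+126

Solve the original market: 2821 - 3p = p - 599, hence p = 855 and Q = 256.
Since buyers' out-of-pocket price is the market price minus the rebate, the effective demand curve becomes Qd = 3325 - 3p.
Equate the new curves: 3325 - 3p = p - 599, giving 3924 = 4p, p = 981, Q = 382.
Δp = 981 − 855 = +126.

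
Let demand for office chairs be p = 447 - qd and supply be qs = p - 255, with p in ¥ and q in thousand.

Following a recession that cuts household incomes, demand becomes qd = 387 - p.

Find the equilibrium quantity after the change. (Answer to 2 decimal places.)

Original equilibrium: 447 - p = p - 255 gives 702 = 2p, so p = 351 and q = 96.
The new curves are qd = 387 - p (demand) and qs = p - 255 (supply).
Clearing the new market: 387 - p = p - 255, so p = 321 and q = 66.

66.00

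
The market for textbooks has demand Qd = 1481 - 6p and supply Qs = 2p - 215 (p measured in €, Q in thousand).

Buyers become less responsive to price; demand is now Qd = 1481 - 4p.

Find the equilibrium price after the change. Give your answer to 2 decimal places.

282.67

Solve the original market: 1481 - 6p = 2p - 215, hence p = 212 and Q = 209.
With the change applied: demand Qd = 1481 - 4p, supply Qs = 2p - 215.
New equilibrium: 1481 - 4p = 2p - 215 ⇒ 1696 = 6p ⇒ p = 848/3 ≈ 282.6667, Q = 1051/3 ≈ 350.3333.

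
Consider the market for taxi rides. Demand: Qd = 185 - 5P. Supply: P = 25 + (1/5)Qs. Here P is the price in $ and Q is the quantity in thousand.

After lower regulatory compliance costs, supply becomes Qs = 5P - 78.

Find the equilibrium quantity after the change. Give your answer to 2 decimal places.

53.50

Original equilibrium: 185 - 5P = 5P - 125 gives 310 = 10P, so P = 31 and Q = 30.
The shock moves the curves to Qd = 185 - 5P and Qs = 5P - 78.
Equate the new curves: 185 - 5P = 5P - 78, giving 263 = 10P, P = 26.3, Q = 53.5.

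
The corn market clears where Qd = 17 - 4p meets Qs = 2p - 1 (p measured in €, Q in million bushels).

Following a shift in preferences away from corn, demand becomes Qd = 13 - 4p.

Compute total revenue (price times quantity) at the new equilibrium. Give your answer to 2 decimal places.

8.56

Solve the original market: 17 - 4p = 2p - 1, hence p = 3 and Q = 5.
After the shift, demand is Qd = 13 - 4p and supply is Qs = 2p - 1.
Clearing the new market: 13 - 4p = 2p - 1, so p = 7/3 ≈ 2.3333 and Q = 11/3 ≈ 3.6667.
New expenditure = 2.3333 × 3.6667 = 8.56.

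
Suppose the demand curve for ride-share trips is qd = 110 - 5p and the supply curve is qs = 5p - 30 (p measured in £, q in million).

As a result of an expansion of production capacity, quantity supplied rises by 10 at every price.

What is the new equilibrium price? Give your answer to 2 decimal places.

13.00

Before the shock: 110 - 5p = 5p - 30 ⇒ 140 = 10p ⇒ p = 14, q = 40.
The shock moves the curves to qd = 110 - 5p and qs = 5p - 20.
Setting them equal: 110 - 5p = 5p - 20 → 130 = 10p, so p = 13 and q = 45.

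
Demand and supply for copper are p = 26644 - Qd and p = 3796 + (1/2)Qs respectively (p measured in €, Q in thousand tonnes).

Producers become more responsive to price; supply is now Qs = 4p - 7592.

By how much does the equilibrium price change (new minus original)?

Initially, 26644 - p = 2p - 7592, so 34236 = 3p and p = 11412, Q = 15232.
With the change applied: demand Qd = 26644 - p, supply Qs = 4p - 7592.
Equate the new curves: 26644 - p = 4p - 7592, giving 34236 = 5p, p = 6847.2, Q = 19796.8.
Δp = 6847.2 − 11412 = -4564.8.

-4564.8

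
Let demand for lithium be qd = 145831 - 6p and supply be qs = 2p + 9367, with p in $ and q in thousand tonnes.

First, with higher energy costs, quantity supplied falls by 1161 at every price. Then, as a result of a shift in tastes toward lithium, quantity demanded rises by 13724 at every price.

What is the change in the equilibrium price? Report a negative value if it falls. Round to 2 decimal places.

Before the shock: 145831 - 6p = 2p + 9367 ⇒ 136464 = 8p ⇒ p = 17058, q = 43483.
The new curves are qd = 159555 - 6p (demand) and qs = 2p + 8206 (supply).
Equate the new curves: 159555 - 6p = 2p + 8206, giving 151349 = 8p, p = 18918.625, q = 46043.25.
Δp = 18918.625 − 17058 = +1860.63.

+1860.63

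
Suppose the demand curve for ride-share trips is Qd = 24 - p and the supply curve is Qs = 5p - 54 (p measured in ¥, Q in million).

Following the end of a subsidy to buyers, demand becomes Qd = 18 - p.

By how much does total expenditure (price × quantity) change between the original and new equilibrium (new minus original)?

Solve the original market: 24 - p = 5p - 54, hence p = 13 and Q = 11.
The shock moves the curves to Qd = 18 - p and Qs = 5p - 54.
Equate the new curves: 18 - p = 5p - 54, giving 72 = 6p, p = 12, Q = 6.
Expenditure moves from 13×11 = 143 to 12×6 = 72; change = -71.

-71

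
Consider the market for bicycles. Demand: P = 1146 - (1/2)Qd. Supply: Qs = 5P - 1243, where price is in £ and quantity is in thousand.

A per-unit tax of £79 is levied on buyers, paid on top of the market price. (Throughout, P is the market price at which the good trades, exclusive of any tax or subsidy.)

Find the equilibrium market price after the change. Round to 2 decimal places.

482.43

Initially, 2292 - 2P = 5P - 1243, so 3535 = 7P and P = 505, Q = 1282.
Since buyers pay the price plus the tax, the effective demand curve becomes Qd = 2134 - 2P.
Clearing the new market: 2134 - 2P = 5P - 1243, so P = 3377/7 ≈ 482.4286 and Q = 8184/7 ≈ 1169.1429.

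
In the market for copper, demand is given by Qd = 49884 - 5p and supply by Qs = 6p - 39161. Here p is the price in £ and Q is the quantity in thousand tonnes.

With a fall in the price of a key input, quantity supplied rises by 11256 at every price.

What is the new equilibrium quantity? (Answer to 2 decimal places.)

Solve the original market: 49884 - 5p = 6p - 39161, hence p = 8095 and Q = 9409.
With the change applied: demand Qd = 49884 - 5p, supply Qs = 6p - 27905.
Clearing the new market: 49884 - 5p = 6p - 27905, so p = 77789/11 ≈ 7071.7273 and Q = 159779/11 ≈ 14525.3636.

14525.36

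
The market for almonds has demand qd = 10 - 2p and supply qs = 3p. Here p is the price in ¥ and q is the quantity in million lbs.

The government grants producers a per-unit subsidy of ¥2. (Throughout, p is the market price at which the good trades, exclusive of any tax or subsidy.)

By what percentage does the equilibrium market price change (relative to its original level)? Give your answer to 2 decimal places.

-60.00

Initially, 10 - 2p = 3p, so 10 = 5p and p = 2, q = 6.
Since sellers receive the price plus the subsidy, the effective supply curve becomes qs = 3p + 6.
Clearing the new market: 10 - 2p = 3p + 6, so p = 0.8 and q = 8.4.
%Δp = (0.8 − 2) / 2 × 100 = -60.00%.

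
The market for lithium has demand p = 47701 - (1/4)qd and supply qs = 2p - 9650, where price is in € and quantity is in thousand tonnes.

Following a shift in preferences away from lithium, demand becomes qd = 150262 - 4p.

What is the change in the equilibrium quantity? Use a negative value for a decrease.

Initially, 190804 - 4p = 2p - 9650, so 200454 = 6p and p = 33409, q = 57168.
The shock moves the curves to qd = 150262 - 4p and qs = 2p - 9650.
New equilibrium: 150262 - 4p = 2p - 9650 ⇒ 159912 = 6p ⇒ p = 26652, q = 43654.
Δq = 43654 − 57168 = -13514.

-13514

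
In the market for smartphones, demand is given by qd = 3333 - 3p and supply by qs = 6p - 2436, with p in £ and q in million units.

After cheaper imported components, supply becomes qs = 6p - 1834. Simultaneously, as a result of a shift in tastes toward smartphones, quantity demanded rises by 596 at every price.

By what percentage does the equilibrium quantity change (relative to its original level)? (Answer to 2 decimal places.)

+42.41

Solve the original market: 3333 - 3p = 6p - 2436, hence p = 641 and q = 1410.
The shock moves the curves to qd = 3929 - 3p and qs = 6p - 1834.
Setting them equal: 3929 - 3p = 6p - 1834 → 5763 = 9p, so p = 1921/3 ≈ 640.3333 and q = 2008.
%Δq = (2008 − 1410) / 1410 × 100 = +42.41%.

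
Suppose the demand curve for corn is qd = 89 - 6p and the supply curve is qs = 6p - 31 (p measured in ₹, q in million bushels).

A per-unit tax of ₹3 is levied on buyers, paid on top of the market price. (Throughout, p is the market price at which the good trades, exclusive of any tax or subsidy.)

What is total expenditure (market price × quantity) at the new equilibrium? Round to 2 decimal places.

Initially, 89 - 6p = 6p - 31, so 120 = 12p and p = 10, q = 29.
Since buyers pay the price plus the tax, the effective demand curve becomes qd = 71 - 6p.
Clearing the new market: 71 - 6p = 6p - 31, so p = 8.5 and q = 20.
New expenditure = 8.5 × 20 = 170.00.

170.00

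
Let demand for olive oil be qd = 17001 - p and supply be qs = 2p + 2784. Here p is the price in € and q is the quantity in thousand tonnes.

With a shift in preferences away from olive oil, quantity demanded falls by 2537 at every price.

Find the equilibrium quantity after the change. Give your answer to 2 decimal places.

10570.67

Before the shock: 17001 - p = 2p + 2784 ⇒ 14217 = 3p ⇒ p = 4739, q = 12262.
The shock moves the curves to qd = 14464 - p and qs = 2p + 2784.
Clearing the new market: 14464 - p = 2p + 2784, so p = 11680/3 ≈ 3893.3333 and q = 31712/3 ≈ 10570.6667.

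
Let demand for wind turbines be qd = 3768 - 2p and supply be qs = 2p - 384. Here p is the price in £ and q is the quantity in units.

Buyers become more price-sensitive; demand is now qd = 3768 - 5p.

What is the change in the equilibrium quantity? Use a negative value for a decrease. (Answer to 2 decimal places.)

Original equilibrium: 3768 - 2p = 2p - 384 gives 4152 = 4p, so p = 1038 and q = 1692.
After the shift, demand is qd = 3768 - 5p and supply is qs = 2p - 384.
Clearing the new market: 3768 - 5p = 2p - 384, so p = 4152/7 ≈ 593.1429 and q = 5616/7 ≈ 802.2857.
Δq = 802.2857 − 1692 = -889.71.

-889.71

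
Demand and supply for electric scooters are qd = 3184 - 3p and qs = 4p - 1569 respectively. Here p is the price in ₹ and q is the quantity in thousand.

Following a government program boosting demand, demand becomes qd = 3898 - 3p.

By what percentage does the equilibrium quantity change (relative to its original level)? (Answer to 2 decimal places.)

+35.57

Solve the original market: 3184 - 3p = 4p - 1569, hence p = 679 and q = 1147.
The new curves are qd = 3898 - 3p (demand) and qs = 4p - 1569 (supply).
Clearing the new market: 3898 - 3p = 4p - 1569, so p = 781 and q = 1555.
%Δq = (1555 − 1147) / 1147 × 100 = +35.57%.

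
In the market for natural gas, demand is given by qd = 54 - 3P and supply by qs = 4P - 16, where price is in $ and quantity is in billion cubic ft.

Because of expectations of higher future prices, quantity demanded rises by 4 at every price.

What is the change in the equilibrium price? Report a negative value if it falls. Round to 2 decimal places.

Solve the original market: 54 - 3P = 4P - 16, hence P = 10 and q = 24.
With the change applied: demand qd = 58 - 3P, supply qs = 4P - 16.
New equilibrium: 58 - 3P = 4P - 16 ⇒ 74 = 7P ⇒ P = 74/7 ≈ 10.5714, q = 184/7 ≈ 26.2857.
ΔP = 10.5714 − 10 = +0.57.

+0.57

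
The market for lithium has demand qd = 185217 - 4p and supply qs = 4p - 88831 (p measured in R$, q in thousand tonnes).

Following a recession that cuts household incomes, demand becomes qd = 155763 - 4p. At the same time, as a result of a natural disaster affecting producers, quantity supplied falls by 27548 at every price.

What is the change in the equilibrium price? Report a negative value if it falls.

Original equilibrium: 185217 - 4p = 4p - 88831 gives 274048 = 8p, so p = 34256 and q = 48193.
The new curves are qd = 155763 - 4p (demand) and qs = 4p - 116379 (supply).
Clearing the new market: 155763 - 4p = 4p - 116379, so p = 34017.75 and q = 19692.
Δp = 34017.75 − 34256 = -238.25.

-238.25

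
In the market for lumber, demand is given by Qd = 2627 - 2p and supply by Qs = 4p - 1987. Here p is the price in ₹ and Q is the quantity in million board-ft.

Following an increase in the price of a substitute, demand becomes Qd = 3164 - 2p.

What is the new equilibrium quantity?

Original equilibrium: 2627 - 2p = 4p - 1987 gives 4614 = 6p, so p = 769 and Q = 1089.
The new curves are Qd = 3164 - 2p (demand) and Qs = 4p - 1987 (supply).
Clearing the new market: 3164 - 2p = 4p - 1987, so p = 858.5 and Q = 1447.

1447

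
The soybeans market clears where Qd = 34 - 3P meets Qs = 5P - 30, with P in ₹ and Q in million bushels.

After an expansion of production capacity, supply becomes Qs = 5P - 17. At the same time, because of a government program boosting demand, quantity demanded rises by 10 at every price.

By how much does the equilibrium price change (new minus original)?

Original equilibrium: 34 - 3P = 5P - 30 gives 64 = 8P, so P = 8 and Q = 10.
The new curves are Qd = 44 - 3P (demand) and Qs = 5P - 17 (supply).
Clearing the new market: 44 - 3P = 5P - 17, so P = 7.625 and Q = 21.125.
ΔP = 7.625 − 8 = -0.375.

-0.375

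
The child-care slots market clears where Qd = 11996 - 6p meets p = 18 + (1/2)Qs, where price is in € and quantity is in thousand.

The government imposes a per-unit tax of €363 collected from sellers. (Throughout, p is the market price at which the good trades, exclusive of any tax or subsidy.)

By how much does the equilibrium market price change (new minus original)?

Initially, 11996 - 6p = 2p - 36, so 12032 = 8p and p = 1504, Q = 2972.
Since sellers keep the price net of the tax, the effective supply curve becomes Qs = 2p - 762.
Setting them equal: 11996 - 6p = 2p - 762 → 12758 = 8p, so p = 1594.75 and Q = 2427.5.
Δp = 1594.75 − 1504 = +90.75.

+90.75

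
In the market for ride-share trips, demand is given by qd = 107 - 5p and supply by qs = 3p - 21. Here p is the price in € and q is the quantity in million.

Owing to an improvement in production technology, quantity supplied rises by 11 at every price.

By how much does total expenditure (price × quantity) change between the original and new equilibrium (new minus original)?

Solve the original market: 107 - 5p = 3p - 21, hence p = 16 and q = 27.
After the shift, demand is qd = 107 - 5p and supply is qs = 3p - 10.
Setting them equal: 107 - 5p = 3p - 10 → 117 = 8p, so p = 14.625 and q = 33.875.
Expenditure moves from 16×27 = 432 to 14.625×33.875 = 495.421875; change = +63.421875.

+63.421875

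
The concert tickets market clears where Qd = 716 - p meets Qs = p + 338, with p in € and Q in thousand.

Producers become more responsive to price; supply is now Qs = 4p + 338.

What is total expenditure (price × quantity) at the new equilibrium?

48414.24

Initially, 716 - p = p + 338, so 378 = 2p and p = 189, Q = 527.
The shock moves the curves to Qd = 716 - p and Qs = 4p + 338.
New equilibrium: 716 - p = 4p + 338 ⇒ 378 = 5p ⇒ p = 75.6, Q = 640.4.
New expenditure = 75.6 × 640.4 = 48414.24.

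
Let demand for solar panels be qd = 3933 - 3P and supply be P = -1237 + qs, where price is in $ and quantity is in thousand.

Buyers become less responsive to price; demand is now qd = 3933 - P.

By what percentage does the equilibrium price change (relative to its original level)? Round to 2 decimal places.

+100.00

Initially, 3933 - 3P = P + 1237, so 2696 = 4P and P = 674, q = 1911.
The new curves are qd = 3933 - P (demand) and qs = P + 1237 (supply).
Clearing the new market: 3933 - P = P + 1237, so P = 1348 and q = 2585.
%ΔP = (1348 − 674) / 674 × 100 = +100.00%.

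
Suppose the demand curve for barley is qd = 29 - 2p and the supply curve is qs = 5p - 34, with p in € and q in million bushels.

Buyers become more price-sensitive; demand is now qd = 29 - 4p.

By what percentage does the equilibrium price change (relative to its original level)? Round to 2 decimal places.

Initially, 29 - 2p = 5p - 34, so 63 = 7p and p = 9, q = 11.
The shock moves the curves to qd = 29 - 4p and qs = 5p - 34.
Equate the new curves: 29 - 4p = 5p - 34, giving 63 = 9p, p = 7, q = 1.
%Δp = (7 − 9) / 9 × 100 = -22.22%.

-22.22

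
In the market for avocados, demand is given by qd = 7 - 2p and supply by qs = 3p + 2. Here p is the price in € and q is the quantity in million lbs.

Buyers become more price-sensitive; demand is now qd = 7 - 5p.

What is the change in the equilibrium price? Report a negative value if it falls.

-0.375

Before the shock: 7 - 2p = 3p + 2 ⇒ 5 = 5p ⇒ p = 1, q = 5.
The new curves are qd = 7 - 5p (demand) and qs = 3p + 2 (supply).
New equilibrium: 7 - 5p = 3p + 2 ⇒ 5 = 8p ⇒ p = 0.625, q = 3.875.
Δp = 0.625 − 1 = -0.375.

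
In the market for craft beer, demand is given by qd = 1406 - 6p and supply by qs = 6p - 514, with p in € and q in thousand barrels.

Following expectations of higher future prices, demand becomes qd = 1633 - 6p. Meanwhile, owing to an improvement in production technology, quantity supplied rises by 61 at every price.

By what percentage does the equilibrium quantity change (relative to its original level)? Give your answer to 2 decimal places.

Before the shock: 1406 - 6p = 6p - 514 ⇒ 1920 = 12p ⇒ p = 160, q = 446.
The shock moves the curves to qd = 1633 - 6p and qs = 6p - 453.
Setting them equal: 1633 - 6p = 6p - 453 → 2086 = 12p, so p = 1043/6 ≈ 173.8333 and q = 590.
%Δq = (590 − 446) / 446 × 100 = +32.29%.

+32.29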